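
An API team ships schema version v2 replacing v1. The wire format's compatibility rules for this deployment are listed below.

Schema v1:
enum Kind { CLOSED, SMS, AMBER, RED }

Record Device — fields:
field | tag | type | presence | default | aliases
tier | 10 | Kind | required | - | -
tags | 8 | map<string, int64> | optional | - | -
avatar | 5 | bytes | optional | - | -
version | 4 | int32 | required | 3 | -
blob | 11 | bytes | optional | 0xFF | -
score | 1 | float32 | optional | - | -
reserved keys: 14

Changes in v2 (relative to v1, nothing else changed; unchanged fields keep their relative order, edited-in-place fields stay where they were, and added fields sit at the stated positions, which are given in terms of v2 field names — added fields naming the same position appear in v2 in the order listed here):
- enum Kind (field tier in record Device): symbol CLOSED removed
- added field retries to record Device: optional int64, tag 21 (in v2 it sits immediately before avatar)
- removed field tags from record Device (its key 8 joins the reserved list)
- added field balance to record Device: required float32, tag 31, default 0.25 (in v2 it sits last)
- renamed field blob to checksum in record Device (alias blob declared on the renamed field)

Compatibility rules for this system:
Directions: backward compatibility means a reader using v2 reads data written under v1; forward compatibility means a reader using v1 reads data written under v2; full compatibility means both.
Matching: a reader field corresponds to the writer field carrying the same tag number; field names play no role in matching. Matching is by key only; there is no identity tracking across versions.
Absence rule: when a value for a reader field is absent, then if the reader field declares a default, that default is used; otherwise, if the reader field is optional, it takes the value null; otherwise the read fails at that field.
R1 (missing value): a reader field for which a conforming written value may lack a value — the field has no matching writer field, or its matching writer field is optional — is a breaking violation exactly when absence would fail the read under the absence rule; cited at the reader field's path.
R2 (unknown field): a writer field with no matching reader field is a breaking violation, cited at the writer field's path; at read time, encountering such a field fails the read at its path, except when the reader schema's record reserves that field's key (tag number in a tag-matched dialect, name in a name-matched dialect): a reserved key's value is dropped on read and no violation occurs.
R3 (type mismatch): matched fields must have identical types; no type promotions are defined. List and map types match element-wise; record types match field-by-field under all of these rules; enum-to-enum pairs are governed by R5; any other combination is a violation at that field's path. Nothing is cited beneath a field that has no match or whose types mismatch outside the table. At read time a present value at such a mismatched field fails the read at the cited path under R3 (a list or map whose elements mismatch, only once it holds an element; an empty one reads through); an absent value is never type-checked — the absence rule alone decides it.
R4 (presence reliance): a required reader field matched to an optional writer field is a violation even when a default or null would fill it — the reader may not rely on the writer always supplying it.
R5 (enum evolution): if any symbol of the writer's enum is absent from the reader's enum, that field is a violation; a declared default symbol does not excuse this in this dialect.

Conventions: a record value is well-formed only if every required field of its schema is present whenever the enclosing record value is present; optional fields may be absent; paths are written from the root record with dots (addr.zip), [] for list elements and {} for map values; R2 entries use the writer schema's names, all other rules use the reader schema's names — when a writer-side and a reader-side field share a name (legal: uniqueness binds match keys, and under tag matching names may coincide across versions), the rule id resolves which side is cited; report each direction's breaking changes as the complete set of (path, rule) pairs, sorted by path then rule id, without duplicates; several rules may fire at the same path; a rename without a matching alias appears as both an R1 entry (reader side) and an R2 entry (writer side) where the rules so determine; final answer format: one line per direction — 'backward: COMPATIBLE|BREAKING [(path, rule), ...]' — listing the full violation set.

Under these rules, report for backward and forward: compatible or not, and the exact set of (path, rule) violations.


the writer's type comes first in each Device pair
backward on Device — v2 reading data written by v1:
  tier: Kind -> Kind, writer required; from tier
  retries has no writer counterpart
  avatar: bytes -> bytes, writer optional; from avatar
  version: int32 -> int32, writer required; from version
  checksum: bytes -> bytes, writer optional; from blob
  score: float32 -> float32, writer optional; from score
  balance has no writer counterpart
  tags (writer side), unknown to reader
  violation R5 at tier
  => backward verdict for Device: BREAKING, 1 violation(s)
forward on Device — v1 reading data written by v2:
  tier: Kind -> Kind, writer required; from tier
  tags has no writer counterpart
  avatar: bytes -> bytes, writer optional; from avatar
  version: int32 -> int32, writer required; from version
  blob: bytes -> bytes, writer optional; from checksum
  score: float32 -> float32, writer optional; from score
  retries (writer side), unknown to reader
  balance (writer side), unknown to reader
  violation R2 at balance
  violation R2 at retries
  => forward verdict for Device: BREAKING, 2 violation(s)

backward: BREAKING [(tier, R5)]; forward: BREAKING [(balance, R2), (retries, R2)]


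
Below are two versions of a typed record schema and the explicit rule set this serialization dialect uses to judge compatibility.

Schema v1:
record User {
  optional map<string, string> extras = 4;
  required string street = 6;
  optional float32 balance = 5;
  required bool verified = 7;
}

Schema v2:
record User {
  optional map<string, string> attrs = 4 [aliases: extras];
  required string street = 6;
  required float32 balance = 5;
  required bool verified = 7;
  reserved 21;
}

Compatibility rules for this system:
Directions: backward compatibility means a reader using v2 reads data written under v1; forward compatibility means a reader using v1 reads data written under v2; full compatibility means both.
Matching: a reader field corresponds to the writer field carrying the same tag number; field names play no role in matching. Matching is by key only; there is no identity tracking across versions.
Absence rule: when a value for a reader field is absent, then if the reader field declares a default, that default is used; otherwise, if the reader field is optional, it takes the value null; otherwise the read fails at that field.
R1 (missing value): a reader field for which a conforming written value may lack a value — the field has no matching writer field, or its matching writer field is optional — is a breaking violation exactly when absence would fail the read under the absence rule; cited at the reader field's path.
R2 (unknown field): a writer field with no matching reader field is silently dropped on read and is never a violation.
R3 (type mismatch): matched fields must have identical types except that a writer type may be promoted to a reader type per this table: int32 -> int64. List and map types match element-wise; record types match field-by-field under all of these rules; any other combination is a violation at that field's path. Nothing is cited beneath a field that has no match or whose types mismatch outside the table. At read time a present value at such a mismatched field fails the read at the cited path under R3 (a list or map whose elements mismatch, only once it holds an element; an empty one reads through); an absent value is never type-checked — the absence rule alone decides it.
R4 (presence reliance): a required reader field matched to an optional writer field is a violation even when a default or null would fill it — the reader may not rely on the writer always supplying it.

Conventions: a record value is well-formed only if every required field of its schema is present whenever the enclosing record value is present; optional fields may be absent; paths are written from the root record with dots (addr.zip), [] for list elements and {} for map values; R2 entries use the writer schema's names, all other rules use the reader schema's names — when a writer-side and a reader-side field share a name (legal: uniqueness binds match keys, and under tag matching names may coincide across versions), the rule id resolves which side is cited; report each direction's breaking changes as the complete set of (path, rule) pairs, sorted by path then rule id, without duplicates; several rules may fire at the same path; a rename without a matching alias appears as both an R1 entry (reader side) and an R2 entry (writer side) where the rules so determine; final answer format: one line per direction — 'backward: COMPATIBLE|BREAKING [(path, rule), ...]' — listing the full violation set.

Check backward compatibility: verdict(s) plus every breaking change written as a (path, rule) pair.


each type pair in User: writer, then reader
backward for User (reader v2, writer v1):
  attrs: map<string, string> -> map<string, string>, writer optional; from extras
  street: string -> string, writer required; from street
  balance: float32 -> float32, writer optional; from balance
  verified: bool -> bool, writer required; from verified
  R1 fires at balance
  R4 fires at balance
  => backward: BREAKING (2)
checking off the User differences that do not matter here:
  renamed field extras to attrs in record User (alias extras declared on the renamed field) -> fires no rule on User, leaving the asked answer as it is

backward: BREAKING [(balance, R1), (balance, R4)]


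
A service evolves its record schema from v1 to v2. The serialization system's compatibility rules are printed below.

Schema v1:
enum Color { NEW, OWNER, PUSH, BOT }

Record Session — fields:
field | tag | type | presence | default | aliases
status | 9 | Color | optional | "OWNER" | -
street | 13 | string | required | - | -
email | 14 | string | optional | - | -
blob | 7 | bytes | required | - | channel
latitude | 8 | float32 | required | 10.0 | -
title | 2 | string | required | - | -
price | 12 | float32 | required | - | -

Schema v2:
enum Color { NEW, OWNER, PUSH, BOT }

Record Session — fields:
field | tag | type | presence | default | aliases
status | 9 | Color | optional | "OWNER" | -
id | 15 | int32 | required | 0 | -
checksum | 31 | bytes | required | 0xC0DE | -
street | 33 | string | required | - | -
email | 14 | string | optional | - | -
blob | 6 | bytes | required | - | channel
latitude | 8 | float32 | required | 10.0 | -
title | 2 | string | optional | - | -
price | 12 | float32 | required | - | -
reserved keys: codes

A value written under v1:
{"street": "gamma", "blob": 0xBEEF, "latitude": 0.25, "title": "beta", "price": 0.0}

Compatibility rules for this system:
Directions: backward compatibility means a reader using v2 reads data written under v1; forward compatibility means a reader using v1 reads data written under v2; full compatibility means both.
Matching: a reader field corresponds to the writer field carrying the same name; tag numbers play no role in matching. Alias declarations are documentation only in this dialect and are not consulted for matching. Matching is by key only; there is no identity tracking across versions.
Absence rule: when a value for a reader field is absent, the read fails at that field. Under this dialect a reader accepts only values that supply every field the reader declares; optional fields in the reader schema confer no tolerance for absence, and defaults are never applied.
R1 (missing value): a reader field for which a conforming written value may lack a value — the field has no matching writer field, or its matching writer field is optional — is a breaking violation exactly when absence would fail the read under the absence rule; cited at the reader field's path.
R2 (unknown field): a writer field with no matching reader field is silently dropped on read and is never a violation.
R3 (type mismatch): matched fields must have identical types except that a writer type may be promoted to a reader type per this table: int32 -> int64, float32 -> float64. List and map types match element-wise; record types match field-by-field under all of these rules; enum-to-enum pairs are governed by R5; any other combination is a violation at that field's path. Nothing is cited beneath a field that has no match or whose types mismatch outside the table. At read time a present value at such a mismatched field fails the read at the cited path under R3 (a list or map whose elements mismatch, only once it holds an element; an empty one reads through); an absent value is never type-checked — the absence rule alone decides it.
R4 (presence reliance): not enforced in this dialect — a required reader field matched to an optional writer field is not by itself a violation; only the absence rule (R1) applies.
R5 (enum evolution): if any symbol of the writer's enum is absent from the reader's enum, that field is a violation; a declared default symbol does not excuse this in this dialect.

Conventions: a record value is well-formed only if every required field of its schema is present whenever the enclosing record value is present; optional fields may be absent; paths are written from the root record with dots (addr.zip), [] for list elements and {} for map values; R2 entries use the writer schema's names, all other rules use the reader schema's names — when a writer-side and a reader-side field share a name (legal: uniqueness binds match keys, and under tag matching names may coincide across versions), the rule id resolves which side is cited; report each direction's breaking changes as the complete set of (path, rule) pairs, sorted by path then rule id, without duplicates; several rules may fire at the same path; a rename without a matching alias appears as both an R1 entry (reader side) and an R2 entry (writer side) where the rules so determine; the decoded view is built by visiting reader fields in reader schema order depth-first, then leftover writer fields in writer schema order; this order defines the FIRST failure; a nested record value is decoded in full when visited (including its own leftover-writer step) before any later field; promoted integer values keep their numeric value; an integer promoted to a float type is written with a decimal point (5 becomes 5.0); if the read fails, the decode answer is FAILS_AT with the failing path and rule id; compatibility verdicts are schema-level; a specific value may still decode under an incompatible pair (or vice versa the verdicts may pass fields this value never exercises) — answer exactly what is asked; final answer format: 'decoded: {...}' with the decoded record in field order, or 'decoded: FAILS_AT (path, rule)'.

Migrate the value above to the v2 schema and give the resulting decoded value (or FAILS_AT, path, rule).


decoded: FAILS_AT (status, R1)

the writer's type comes first in each Session pair
decoding the Session value with the v2 reader:
  read fails at status under R1 (no fill)
  => FAILS_AT (status, R1)
the rest of the Session diff is inert for this question:
  added field id to record Session: required int32, tag 15, default 0 (in v2 it sits immediately before street) -> a verdict-level change on Session — the shown value reads the same
  field street in record Session: tag 13 changed to 33 -> triggers nothing under the printed rules; the Session answer is the same either way
  added field checksum to record Session: required bytes, tag 31, default 0xC0DE (in v2 it sits immediately before street) -> a verdict-level change on Session — the shown value reads the same
  field blob in record Session: tag 7 changed to 6 -> triggers nothing under the printed rules; the Session answer is the same either way
  field title in record Session: required changed to optional -> a verdict-level change on Session — the shown value reads the same


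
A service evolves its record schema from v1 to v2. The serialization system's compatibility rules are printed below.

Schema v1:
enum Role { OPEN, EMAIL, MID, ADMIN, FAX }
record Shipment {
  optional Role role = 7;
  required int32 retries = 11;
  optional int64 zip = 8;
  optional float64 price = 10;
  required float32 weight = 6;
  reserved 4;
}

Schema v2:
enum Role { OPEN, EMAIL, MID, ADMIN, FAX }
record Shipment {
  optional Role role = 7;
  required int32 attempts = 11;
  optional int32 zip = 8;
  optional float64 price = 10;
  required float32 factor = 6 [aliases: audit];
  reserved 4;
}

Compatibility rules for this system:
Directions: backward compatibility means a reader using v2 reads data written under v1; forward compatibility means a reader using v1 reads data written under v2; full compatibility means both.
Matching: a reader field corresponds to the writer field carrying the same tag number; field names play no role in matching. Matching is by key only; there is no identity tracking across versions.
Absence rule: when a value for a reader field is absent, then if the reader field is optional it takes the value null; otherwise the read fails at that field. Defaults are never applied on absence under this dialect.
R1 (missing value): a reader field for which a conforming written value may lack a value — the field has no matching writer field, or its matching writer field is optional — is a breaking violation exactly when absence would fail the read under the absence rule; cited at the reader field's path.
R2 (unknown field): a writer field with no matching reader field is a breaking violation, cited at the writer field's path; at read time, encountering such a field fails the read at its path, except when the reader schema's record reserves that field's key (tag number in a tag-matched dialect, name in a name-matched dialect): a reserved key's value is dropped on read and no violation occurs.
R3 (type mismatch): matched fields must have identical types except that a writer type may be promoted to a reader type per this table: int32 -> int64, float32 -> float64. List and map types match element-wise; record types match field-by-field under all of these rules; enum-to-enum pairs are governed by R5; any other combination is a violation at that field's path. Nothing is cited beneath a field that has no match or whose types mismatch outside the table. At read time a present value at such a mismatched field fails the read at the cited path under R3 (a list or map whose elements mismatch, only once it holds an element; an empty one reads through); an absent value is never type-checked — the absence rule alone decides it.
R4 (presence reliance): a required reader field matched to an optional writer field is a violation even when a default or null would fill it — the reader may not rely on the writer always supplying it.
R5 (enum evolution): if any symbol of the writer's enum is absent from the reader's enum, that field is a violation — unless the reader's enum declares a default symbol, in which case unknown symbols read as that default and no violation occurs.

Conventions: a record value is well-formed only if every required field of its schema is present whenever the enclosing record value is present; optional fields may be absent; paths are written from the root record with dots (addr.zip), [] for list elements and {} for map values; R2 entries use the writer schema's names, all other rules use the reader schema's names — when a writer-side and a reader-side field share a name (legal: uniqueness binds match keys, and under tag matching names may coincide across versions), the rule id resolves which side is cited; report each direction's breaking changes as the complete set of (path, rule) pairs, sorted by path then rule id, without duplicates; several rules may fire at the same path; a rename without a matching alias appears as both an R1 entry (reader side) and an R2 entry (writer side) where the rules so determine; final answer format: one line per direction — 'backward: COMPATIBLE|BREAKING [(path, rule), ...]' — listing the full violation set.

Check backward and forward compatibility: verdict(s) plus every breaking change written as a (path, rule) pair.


the writer's type comes first in each Shipment pair
backward for Shipment (reader v2, writer v1):
  role: paired with writer role (Role -> Role; writer optional)
  attempts: paired with writer retries (int32 -> int32; writer required)
  zip: paired with writer zip (int64 -> int32; writer optional)
  price: paired with writer price (float64 -> float64; writer optional)
  factor: paired with writer weight (float32 -> float32; writer required)
  R3 fires at zip
  => backward verdict for Shipment: BREAKING, 1 violation(s)
forward for Shipment (reader v1, writer v2):
  role: paired with writer role (Role -> Role; writer optional)
  retries: paired with writer attempts (int32 -> int32; writer required)
  zip: paired with writer zip (int32 -> int64; writer optional)
  price: paired with writer price (float64 -> float64; writer optional)
  weight: paired with writer factor (float32 -> float32; writer required)
  nothing fires on Shipment: forward is COMPATIBLE

backward: BREAKING [(zip, R3)]; forward: COMPATIBLE []


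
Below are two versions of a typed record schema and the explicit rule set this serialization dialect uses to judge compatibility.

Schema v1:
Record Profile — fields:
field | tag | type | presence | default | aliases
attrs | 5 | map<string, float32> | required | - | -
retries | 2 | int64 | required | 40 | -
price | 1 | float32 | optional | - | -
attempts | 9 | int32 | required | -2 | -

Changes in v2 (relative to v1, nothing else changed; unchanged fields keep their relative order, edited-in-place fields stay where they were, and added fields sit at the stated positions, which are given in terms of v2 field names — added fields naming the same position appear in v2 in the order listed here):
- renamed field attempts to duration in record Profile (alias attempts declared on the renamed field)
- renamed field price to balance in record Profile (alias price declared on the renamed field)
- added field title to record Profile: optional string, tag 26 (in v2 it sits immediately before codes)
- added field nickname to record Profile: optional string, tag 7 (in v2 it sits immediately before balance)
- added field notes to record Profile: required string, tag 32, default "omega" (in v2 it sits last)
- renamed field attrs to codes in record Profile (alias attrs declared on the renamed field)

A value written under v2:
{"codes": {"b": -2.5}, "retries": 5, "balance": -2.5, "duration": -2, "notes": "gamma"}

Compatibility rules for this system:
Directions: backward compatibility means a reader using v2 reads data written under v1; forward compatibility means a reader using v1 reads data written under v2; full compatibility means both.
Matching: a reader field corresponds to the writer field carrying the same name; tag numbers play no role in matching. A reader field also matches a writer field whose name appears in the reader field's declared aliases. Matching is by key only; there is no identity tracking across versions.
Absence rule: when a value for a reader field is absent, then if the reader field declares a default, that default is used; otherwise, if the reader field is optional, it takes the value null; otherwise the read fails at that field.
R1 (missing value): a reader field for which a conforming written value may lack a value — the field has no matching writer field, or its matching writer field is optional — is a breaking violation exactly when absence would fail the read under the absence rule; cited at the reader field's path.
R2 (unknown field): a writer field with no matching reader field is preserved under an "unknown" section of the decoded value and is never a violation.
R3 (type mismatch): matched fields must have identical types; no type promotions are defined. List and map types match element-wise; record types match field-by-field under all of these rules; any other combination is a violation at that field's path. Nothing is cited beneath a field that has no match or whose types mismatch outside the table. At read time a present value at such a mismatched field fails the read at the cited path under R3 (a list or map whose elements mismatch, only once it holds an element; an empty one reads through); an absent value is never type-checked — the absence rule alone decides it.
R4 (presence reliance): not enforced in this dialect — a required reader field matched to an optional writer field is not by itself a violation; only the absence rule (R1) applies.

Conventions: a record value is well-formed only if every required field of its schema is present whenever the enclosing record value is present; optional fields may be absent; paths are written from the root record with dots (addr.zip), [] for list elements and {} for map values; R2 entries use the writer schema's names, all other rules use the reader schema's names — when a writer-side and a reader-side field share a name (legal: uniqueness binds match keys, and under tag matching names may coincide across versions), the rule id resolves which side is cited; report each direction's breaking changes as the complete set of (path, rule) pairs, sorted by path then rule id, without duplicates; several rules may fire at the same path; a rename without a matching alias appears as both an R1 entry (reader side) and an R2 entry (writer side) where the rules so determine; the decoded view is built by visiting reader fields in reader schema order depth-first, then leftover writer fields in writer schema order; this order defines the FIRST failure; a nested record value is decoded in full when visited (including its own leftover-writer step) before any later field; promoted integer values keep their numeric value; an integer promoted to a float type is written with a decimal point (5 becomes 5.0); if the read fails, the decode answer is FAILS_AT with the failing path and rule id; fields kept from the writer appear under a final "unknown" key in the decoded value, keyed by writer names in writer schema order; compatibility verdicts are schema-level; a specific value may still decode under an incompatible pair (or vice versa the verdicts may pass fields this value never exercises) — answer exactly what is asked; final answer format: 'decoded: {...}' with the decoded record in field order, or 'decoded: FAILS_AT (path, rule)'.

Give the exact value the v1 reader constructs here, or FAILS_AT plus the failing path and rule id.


decoded: FAILS_AT (attrs, R1)

each type pair in Profile: writer, then reader
decode (reader v1):
  read fails at attrs under R1 (no fill)
  => FAILS_AT (attrs, R1)
diffs on Profile not affecting the asked answer:
  renamed field attempts to duration in record Profile (alias attempts declared on the renamed field) -> no rule fires on it and the decoded Profile view is identical with or without it
  renamed field price to balance in record Profile (alias price declared on the renamed field) -> no rule fires on it and the decoded Profile view is identical with or without it
  added field notes to record Profile: required string, tag 32, default "omega" (in v2 it sits last) -> no rule fires on it and the decoded Profile view is identical with or without it
  added field title to record Profile: optional string, tag 26 (in v2 it sits immediately before codes) -> no rule fires on it and the decoded Profile view is identical with or without it
  added field nickname to record Profile: optional string, tag 7 (in v2 it sits immediately before balance) -> no rule fires on it and the decoded Profile view is identical with or without it


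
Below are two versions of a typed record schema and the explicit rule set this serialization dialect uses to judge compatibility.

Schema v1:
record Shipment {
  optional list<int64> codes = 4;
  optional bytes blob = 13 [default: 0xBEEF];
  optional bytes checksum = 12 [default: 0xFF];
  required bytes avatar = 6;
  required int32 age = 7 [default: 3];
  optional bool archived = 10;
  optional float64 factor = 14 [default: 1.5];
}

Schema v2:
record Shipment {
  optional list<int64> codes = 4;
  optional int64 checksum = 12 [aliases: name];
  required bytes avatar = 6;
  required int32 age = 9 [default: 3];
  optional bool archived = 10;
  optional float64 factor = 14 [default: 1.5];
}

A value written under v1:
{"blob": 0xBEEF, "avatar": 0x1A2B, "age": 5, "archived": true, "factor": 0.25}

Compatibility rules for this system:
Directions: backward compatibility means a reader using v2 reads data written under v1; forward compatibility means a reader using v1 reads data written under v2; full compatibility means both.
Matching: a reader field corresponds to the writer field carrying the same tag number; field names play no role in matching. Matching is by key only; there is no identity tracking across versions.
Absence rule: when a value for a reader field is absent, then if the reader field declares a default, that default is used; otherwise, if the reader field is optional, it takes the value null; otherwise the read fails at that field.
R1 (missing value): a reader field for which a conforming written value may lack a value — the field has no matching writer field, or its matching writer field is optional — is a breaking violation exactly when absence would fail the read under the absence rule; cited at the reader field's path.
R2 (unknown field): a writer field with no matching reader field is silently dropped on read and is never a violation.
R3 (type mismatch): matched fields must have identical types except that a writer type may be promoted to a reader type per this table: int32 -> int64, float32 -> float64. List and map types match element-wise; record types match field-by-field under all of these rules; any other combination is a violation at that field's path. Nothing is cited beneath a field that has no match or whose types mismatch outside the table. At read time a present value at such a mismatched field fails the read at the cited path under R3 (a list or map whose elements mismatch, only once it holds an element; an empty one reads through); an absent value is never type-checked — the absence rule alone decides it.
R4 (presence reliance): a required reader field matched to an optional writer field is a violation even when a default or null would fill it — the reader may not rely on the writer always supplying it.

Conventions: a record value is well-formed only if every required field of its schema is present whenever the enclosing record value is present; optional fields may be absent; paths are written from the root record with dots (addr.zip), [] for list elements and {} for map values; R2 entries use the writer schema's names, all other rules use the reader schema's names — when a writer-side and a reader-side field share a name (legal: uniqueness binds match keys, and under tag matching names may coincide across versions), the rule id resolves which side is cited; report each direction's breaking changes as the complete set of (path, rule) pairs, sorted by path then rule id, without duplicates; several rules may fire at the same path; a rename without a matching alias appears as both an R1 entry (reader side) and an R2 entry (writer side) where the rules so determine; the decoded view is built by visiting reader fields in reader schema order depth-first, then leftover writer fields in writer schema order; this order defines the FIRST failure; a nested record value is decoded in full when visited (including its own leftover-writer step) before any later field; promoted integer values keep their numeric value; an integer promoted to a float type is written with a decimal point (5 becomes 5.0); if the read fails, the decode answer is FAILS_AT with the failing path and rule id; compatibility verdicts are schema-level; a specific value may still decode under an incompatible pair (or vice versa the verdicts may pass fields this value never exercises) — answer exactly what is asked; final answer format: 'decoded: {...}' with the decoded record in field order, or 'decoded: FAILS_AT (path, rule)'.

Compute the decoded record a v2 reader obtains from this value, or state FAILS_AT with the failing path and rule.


in Shipment below, arrows point writer -> reader
decoding the Shipment value with the v2 reader:
  codes := null (not supplied -> null)
  checksum := null (not supplied -> null)
  avatar := 0x1A2B
  age := 3 (no value, default fills)
  archived := true
  factor := 0.25
  writer blob: unmatched, discarded
  writer age: unmatched, discarded
  => decoded: {"codes": null, "checksum": null, "avatar": 0x1A2B, "age": 3, "archived": true, "factor": 0.25}

decoded: {"codes": null, "checksum": null, "avatar": 0x1A2B, "age": 3, "archived": true, "factor": 0.25}


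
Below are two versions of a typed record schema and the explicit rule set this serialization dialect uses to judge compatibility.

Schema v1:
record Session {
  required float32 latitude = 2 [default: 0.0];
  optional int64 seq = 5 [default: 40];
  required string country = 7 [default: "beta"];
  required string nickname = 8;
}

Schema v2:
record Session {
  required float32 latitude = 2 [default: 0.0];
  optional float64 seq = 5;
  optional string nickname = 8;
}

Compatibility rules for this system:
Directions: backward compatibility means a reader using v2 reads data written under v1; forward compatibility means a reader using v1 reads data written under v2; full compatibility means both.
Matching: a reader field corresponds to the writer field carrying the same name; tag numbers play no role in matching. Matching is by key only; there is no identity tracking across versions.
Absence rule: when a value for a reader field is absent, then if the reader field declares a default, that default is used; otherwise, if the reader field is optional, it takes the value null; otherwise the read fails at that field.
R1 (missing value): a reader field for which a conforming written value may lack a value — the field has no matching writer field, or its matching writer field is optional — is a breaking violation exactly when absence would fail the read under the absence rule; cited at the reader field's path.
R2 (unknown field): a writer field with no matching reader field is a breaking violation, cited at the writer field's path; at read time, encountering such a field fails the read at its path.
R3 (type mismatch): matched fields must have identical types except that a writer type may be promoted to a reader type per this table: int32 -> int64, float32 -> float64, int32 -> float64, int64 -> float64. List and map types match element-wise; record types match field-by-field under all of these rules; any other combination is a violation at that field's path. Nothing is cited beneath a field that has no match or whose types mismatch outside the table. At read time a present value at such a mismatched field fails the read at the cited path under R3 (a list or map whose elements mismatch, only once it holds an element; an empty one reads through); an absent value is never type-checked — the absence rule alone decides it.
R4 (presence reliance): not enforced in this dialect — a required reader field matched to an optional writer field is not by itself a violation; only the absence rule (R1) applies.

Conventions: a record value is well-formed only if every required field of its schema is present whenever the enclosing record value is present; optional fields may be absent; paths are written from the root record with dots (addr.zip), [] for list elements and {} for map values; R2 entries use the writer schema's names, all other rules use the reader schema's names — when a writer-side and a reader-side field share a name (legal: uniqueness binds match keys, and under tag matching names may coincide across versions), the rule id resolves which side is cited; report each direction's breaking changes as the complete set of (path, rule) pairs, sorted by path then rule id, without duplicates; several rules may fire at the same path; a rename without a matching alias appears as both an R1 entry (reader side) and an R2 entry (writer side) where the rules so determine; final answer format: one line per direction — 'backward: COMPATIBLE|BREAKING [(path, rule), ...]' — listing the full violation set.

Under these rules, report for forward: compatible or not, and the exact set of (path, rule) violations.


forward: BREAKING [(nickname, R1), (seq, R3)]

in Session below, arrows point writer -> reader
forward pass over Session, reader schema v1, writer schema v2:
  float32 -> float32, writer required: latitude aligns to latitude
  float64 -> int64, writer optional: seq aligns to seq
  country has no writer counterpart
  string -> string, writer optional: nickname aligns to nickname
  violation R1 at nickname
  violation R3 at seq
  => forward verdict for Session: BREAKING, 2 violation(s)
the other Session changes do not affect what is asked:
  removed field country from record Session -> fires only in the backward direction of Session, which is not asked here


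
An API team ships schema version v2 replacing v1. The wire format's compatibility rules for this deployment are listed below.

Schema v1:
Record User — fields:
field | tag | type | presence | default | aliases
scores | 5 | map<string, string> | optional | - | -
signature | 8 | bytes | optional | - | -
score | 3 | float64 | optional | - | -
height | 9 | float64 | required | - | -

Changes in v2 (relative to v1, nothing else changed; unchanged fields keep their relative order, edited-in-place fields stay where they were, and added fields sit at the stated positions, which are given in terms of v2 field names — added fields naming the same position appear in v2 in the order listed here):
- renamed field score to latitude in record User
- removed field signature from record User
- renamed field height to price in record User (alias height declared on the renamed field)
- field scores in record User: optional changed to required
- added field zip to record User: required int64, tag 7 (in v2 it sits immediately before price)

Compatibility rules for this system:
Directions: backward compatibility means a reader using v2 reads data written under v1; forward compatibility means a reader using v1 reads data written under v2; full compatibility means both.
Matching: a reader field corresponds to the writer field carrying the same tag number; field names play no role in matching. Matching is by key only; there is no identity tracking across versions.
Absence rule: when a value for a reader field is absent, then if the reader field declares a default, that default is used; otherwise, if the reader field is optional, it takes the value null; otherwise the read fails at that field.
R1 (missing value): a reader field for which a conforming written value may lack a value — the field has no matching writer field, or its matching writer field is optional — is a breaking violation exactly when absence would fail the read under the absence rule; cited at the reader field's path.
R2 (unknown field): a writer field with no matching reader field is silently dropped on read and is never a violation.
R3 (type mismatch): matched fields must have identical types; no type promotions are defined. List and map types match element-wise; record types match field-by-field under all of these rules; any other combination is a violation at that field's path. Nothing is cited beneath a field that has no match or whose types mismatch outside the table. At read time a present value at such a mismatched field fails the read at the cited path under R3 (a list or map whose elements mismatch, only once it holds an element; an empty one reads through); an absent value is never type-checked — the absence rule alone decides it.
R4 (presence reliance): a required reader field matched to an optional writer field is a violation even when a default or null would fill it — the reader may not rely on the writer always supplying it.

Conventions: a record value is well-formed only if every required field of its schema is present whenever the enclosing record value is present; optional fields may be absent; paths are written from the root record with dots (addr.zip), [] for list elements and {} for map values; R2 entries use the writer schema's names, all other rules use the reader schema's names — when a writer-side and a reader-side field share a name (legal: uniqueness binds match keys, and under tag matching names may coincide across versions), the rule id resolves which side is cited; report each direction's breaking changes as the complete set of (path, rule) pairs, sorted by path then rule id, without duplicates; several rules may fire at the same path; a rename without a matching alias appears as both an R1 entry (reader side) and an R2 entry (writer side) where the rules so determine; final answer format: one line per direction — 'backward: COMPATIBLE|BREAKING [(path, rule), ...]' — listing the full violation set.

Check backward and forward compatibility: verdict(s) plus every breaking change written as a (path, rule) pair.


backward: BREAKING [(scores, R1), (scores, R4), (zip, R1)]; forward: COMPATIBLE []

each type pair in User: writer, then reader
checking backward for User: reader v2 against writer v1:
  writer optional, map<string, string> -> map<string, string>: reader scores maps from writer scores
  writer optional, float64 -> float64: reader latitude maps from writer score
  no writer field matches reader zip
  writer required, float64 -> float64: reader price maps from writer height
  leftover writer field: signature
  breaking: (scores, R1)
  breaking: (scores, R4)
  breaking: (zip, R1)
  => 3 violation(s): backward is BREAKING for User
checking forward for User: reader v1 against writer v2:
  writer required, map<string, string> -> map<string, string>: reader scores maps from writer scores
  no writer field matches reader signature
  writer optional, float64 -> float64: reader score maps from writer latitude
  writer required, float64 -> float64: reader height maps from writer price
  leftover writer field: zip
  => no violations; forward on User: COMPATIBLE
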